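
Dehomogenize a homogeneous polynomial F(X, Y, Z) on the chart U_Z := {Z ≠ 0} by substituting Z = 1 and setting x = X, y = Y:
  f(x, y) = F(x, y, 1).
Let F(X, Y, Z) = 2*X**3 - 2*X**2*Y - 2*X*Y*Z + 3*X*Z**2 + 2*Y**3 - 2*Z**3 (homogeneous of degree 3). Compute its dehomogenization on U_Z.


f(x, y) = 2*x**3 - 2*x**2*y - 2*x*y + 3*x + 2*y**3 - 2

On U_Z we set Z = 1. Each monomial c·X^i·Y^j·Z^k in F becomes c·x^i·y^j·1^k = c·x^i·y^j.
Substituting Z = 1: F(X, Y, 1) = 2*x**3 - 2*x**2*y - 2*x*y + 3*x + 2*y**3 - 2.
Note: deg(f) ≤ deg(F) = 3; strict inequality happens when F is divisible by Z (lost terms).


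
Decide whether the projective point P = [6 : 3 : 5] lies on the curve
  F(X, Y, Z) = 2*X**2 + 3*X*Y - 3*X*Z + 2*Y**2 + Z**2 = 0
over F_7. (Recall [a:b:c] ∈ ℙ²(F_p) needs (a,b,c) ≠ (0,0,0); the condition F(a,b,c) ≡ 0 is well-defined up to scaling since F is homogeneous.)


F(6,3,5) ≡ 2 (mod 7); P is NOT on the curve.

Evaluate F(6, 3, 5) term-by-term (mod 7).
  2*X**2 ↦ 2·36·1·1 = 72
  3*X*Y ↦ 3·6·3·1 = 54
  -3*X*Z ↦ -3·6·1·5 = -90
  2*Y**2 ↦ 2·1·9·1 = 18
  Z**2 ↦ 1·1·1·25 = 25
Sum: F(6, 3, 5) = (72) + (54) + (-90) + (18) + (25) = 79.
Reducing mod 7: 79 ≡ 2 (mod 7).
Since F(a, b, c) ≡ 2 ≠ 0 (mod 7), P does NOT lie on the curve.


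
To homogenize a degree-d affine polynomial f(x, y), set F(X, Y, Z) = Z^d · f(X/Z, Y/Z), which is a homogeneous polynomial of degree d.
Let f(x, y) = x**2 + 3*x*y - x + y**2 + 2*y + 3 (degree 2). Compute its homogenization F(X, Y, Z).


F(X, Y, Z) = X**2 + 3*X*Y - X*Z + Y**2 + 2*Y*Z + 3*Z**2

deg(f) = 2.
Substitute x = X/Z, y = Y/Z into f, then multiply by Z^2.
  monomial 1·x^2·y^0 ↦ 1·X^2·Y^0·Z^0.
  monomial 3·x^1·y^1 ↦ 3·X^1·Y^1·Z^0.
  monomial -1·x^1·y^0 ↦ -1·X^1·Y^0·Z^1.
  monomial 1·x^0·y^2 ↦ 1·X^0·Y^2·Z^0.
  monomial 2·x^0·y^1 ↦ 2·X^0·Y^1·Z^1.
  monomial 3·x^0·y^0 ↦ 3·X^0·Y^0·Z^2.
Collecting: F(X, Y, Z) = X**2 + 3*X*Y - X*Z + Y**2 + 2*Y*Z + 3*Z**2.


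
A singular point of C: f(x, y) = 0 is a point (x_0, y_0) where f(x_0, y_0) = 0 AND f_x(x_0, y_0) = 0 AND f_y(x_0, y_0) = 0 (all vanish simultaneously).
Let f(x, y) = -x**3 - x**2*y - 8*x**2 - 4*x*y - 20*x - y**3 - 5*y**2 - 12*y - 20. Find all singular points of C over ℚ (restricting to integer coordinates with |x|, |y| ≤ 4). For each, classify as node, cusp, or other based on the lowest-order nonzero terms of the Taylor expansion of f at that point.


Singular points: {(-2, -2)}; classification: cusp.

Compute partial derivatives:
  f_x = -3*x**2 - 2*x*y - 16*x - 4*y - 20.
  f_y = -x**2 - 4*x - 3*y**2 - 10*y - 12.
Scan x_0 ∈ {−4, ..., 4}. For each x_0, f_y(x_0, y) is a polynomial in y; find its integer roots y ∈ {−4, ..., 4}, then test f_x and f at those candidates.
  x = -4: f_y(-4, y) = -3*y**2 - 10*y - 12; no integer root y with |y| ≤ 4.
  x = -3: f_y(-3, y) = -3*y**2 - 10*y - 9; no integer root y with |y| ≤ 4.
  x = -2: f_y(-2, y) = -3*y**2 - 10*y - 8; vanishes at y ∈ {-2}. (-2, -2): f_x = 0, f = 0 — SINGULAR.
  x = -1: f_y(-1, y) = -3*y**2 - 10*y - 9; no integer root y with |y| ≤ 4.
  x = 0: f_y(0, y) = -3*y**2 - 10*y - 12; no integer root y with |y| ≤ 4.
  x = 1: f_y(1, y) = -3*y**2 - 10*y - 17; no integer root y with |y| ≤ 4.
  x = 2: f_y(2, y) = -3*y**2 - 10*y - 24; no integer root y with |y| ≤ 4.
  x = 3: f_y(3, y) = -3*y**2 - 10*y - 33; no integer root y with |y| ≤ 4.
  x = 4: f_y(4, y) = -3*y**2 - 10*y - 44; no integer root y with |y| ≤ 4.
Only singular point on the grid: (-2, -2).
Classify: substitute x = -2 + u, y = -2 + v and expand: f = -u**3 - u**2*v - v**3 + v**2.
No constant or linear terms (consistent with a singular point). Quadratic part: v**2. Cubic part: -u**3 - u**2*v - v**3.
The quadratic part v**2 is a perfect square, so there is a single (double) tangent line v = 0, i.e. y = -2. Restricting the cubic part to that line (v = 0) leaves -u**3 ≠ 0, so f is not divisible by v and the branch is v² ≈ u**3 to lowest order — this is a cusp.
Classification: cusp.


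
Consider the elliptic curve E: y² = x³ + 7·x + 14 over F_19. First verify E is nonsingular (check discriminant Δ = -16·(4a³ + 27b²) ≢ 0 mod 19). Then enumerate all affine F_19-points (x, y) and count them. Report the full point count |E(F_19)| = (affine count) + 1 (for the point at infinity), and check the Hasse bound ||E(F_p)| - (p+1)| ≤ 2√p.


Affine points = {(2, 6), (2, 13), (3, 9), (3, 10), (4, 7), (4, 12), (6, 5), (6, 14), (7, 8), (7, 11), (10, 1), (10, 18), (11, 4), (11, 15), (14, 5), (14, 14), (15, 6), (15, 13), (16, 2), (16, 17), (17, 7), (17, 12), (18, 5), (18, 14)}; affine count = 24; |E(F_19)| = 25.

Discriminant check: Δ ∝ 4a³ + 27b² = 4·7³ + 27·14² = 4·343 + 27·196 ≡ 14 (mod 19). Nonzero ⇒ E is nonsingular.
For each x ∈ F_19, compute rhs = x³ + 7·x + 14 mod 19, then count y ∈ F_19 with y² ≡ rhs.
  x = 0: rhs = 14, matching y values: none (0 points).
  x = 1: rhs = 3, matching y values: none (0 points).
  x = 2: rhs = 17, matching y values: 6, 13 (2 points).
  x = 3: rhs = 5, matching y values: 9, 10 (2 points).
  x = 4: rhs = 11, matching y values: 7, 12 (2 points).
  x = 5: rhs = 3, matching y values: none (0 points).
  x = 6: rhs = 6, matching y values: 5, 14 (2 points).
  x = 7: rhs = 7, matching y values: 8, 11 (2 points).
  x = 8: rhs = 12, matching y values: none (0 points).
  x = 9: rhs = 8, matching y values: none (0 points).
  x = 10: rhs = 1, matching y values: 1, 18 (2 points).
  x = 11: rhs = 16, matching y values: 4, 15 (2 points).
  x = 12: rhs = 2, matching y values: none (0 points).
  x = 13: rhs = 3, matching y values: none (0 points).
  x = 14: rhs = 6, matching y values: 5, 14 (2 points).
  x = 15: rhs = 17, matching y values: 6, 13 (2 points).
  x = 16: rhs = 4, matching y values: 2, 17 (2 points).
  x = 17: rhs = 11, matching y values: 7, 12 (2 points).
  x = 18: rhs = 6, matching y values: 5, 14 (2 points).
Total affine count: 24.
Full point count |E(F_19)| = 24 + 1 = 25.
Hasse bound: |25 − (19+1)| = |5| = 5 ≤ 2√19 ≈ 8.7178 ✓.


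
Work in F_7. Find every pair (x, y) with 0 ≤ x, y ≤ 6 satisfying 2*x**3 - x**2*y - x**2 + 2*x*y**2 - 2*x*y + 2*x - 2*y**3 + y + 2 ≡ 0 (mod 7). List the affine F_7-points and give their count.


Affine F_7-points: {(0, 3), (1, 2), (2, 3), (3, 4), (4, 1), (5, 4)}; count = 6.

For each of the 49 pairs (x, y) ∈ F_7², evaluate f(x, y) mod 7. Record the zeros.
  x = 0: [0↦2, 1↦1, 2↦2, 3↦0, 4↦4, 5↦2, 6↦3]  zeros at y ∈ {3}
  x = 1: [0↦5, 1↦3, 2↦0, 3↦5, 4↦6, 5↦5, 6↦4]  zeros at y ∈ {2}
  x = 2: [0↦4, 1↦6, 2↦4, 3↦0, 4↦3, 5↦1, 6↦3]  zeros at y ∈ {3}
  x = 3: [0↦4, 1↦1, 2↦5, 3↦4, 4↦0, 5↦2, 6↦5]  zeros at y ∈ {4}
  x = 4: [0↦3, 1↦0, 2↦1, 3↦1, 4↦2, 5↦6, 6↦1]  zeros at y ∈ {1}
  x = 5: [0↦6, 1↦1, 2↦4, 3↦3, 4↦0, 5↦4, 6↦3]  zeros at y ∈ {4}
  x = 6: [0↦4, 1↦2, 2↦5, 3↦1, 4↦6, 5↦1, 6↦2]  zeros at y ∈ ∅
Collecting zeros: affine points = {(0, 3), (1, 2), (2, 3), (3, 4), (4, 1), (5, 4)}.
Total count |C(F_7)_aff| = 6.


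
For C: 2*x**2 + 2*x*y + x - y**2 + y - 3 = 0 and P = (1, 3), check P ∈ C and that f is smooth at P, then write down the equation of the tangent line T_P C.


Tangent line at P: 11*x - 3*y - 2 = 0.

Step 1: f(1, 3) = 0, so P lies on C.
Step 2: partial derivatives
  f_x(x, y) = 4*x + 2*y + 1, f_y(x, y) = 2*x - 2*y + 1.
  f_x(P) = 11, f_y(P) = -3 (gradient nonzero, so P is smooth).
Step 3: tangent line at P: 11·(x − 1) + -3·(y − 3) = 0.
Expanding: 11*x - 3*y - 2 = 0.


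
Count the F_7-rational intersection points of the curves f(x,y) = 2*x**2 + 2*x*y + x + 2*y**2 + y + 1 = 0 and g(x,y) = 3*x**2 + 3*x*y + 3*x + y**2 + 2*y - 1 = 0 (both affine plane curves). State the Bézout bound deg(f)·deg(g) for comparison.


Common zeros: {(4, 2)}; count = 1; Bézout bound = 4.

deg(f) = 2, deg(g) = 2, so Bézout bound = 4.
Scan x ∈ F_7. For each x, list the y ∈ F_7 with f(x, y) ≡ 0 and those with g(x, y) ≡ 0 (mod 7); the common zeros in that column are the intersection.
  x = 0: f ≡ 0 at y ∈ {5}; g ≡ 0 at y ∈ {2, 3}; common: ∅.
  x = 1: f ≡ 0 at y ∈ ∅; g ≡ 0 at y ∈ ∅; common: ∅.
  x = 2: f ≡ 0 at y ∈ {4}; g ≡ 0 at y ∈ ∅; common: ∅.
  x = 3: f ≡ 0 at y ∈ ∅; g ≡ 0 at y ∈ {0, 3}; common: ∅.
  x = 4: f ≡ 0 at y ∈ {2, 4}; g ≡ 0 at y ∈ {2, 5}; common: {2}.
  x = 5: f ≡ 0 at y ∈ {0, 5}; g ≡ 0 at y ∈ ∅; common: ∅.
  x = 6: f ≡ 0 at y ∈ ∅; g ≡ 0 at y ∈ ∅; common: ∅.
Collecting: common zeros = {(4, 2)}, so the count is 1.
Comparison with the Bézout bound: 1 ≤ 4 = deg(f)·deg(g), as expected for curves with no common component (the affine F_7-count falls short of the bound because intersections may lie at infinity, over extension fields, or carry multiplicity).


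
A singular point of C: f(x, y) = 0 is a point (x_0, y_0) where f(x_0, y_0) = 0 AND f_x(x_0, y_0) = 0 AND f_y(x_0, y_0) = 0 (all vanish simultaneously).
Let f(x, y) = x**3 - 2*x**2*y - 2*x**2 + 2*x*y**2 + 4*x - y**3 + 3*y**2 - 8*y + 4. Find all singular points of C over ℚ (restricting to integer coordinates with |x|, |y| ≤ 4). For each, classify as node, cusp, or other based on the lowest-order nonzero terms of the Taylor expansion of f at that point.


Singular points: {(2, 2)}; classification: cusp.

Compute partial derivatives:
  f_x = 3*x**2 - 4*x*y - 4*x + 2*y**2 + 4.
  f_y = -2*x**2 + 4*x*y - 3*y**2 + 6*y - 8.
Scan x_0 ∈ {−4, ..., 4}. For each x_0, f_y(x_0, y) is a polynomial in y; find its integer roots y ∈ {−4, ..., 4}, then test f_x and f at those candidates.
  x = -4: f_y(-4, y) = -3*y**2 - 10*y - 40; no integer root y with |y| ≤ 4.
  x = -3: f_y(-3, y) = -3*y**2 - 6*y - 26; no integer root y with |y| ≤ 4.
  x = -2: f_y(-2, y) = -3*y**2 - 2*y - 16; no integer root y with |y| ≤ 4.
  x = -1: f_y(-1, y) = -3*y**2 + 2*y - 10; no integer root y with |y| ≤ 4.
  x = 0: f_y(0, y) = -3*y**2 + 6*y - 8; no integer root y with |y| ≤ 4.
  x = 1: f_y(1, y) = -3*y**2 + 10*y - 10; no integer root y with |y| ≤ 4.
  x = 2: f_y(2, y) = -3*y**2 + 14*y - 16; vanishes at y ∈ {2}. (2, 2): f_x = 0, f = 0 — SINGULAR.
  x = 3: f_y(3, y) = -3*y**2 + 18*y - 26; no integer root y with |y| ≤ 4.
  x = 4: f_y(4, y) = -3*y**2 + 22*y - 40; vanishes at y ∈ {4}. (4, 4): f_x = 4 ≠ 0.
Only singular point on the grid: (2, 2).
Classify: substitute x = 2 + u, y = 2 + v and expand: f = u**3 - 2*u**2*v + 2*u*v**2 - v**3 + v**2.
No constant or linear terms (consistent with a singular point). Quadratic part: v**2. Cubic part: u**3 - 2*u**2*v + 2*u*v**2 - v**3.
The quadratic part v**2 is a perfect square, so there is a single (double) tangent line v = 0, i.e. y = 2. Restricting the cubic part to that line (v = 0) leaves u**3 ≠ 0, so f is not divisible by v and the branch is v² ≈ -u**3 to lowest order — this is a cusp.
Classification: cusp.


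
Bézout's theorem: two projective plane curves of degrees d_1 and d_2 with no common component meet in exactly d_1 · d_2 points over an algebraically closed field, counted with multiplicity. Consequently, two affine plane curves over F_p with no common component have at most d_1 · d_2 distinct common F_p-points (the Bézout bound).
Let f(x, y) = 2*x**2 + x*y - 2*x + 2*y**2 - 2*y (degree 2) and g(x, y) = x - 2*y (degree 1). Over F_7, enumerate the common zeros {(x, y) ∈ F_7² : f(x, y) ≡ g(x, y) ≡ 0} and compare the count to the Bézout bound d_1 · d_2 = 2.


Common zeros: {(0, 0), (1, 4)}; count = 2; Bézout bound = 2.

deg(f) = 2, deg(g) = 1, so Bézout bound = 2.
Scan x ∈ F_7. For each x, list the y ∈ F_7 with f(x, y) ≡ 0 and those with g(x, y) ≡ 0 (mod 7); the common zeros in that column are the intersection.
  x = 0: f ≡ 0 at y ∈ {0, 1}; g ≡ 0 at y ∈ {0}; common: {0}.
  x = 1: f ≡ 0 at y ∈ {0, 4}; g ≡ 0 at y ∈ {4}; common: {4}.
  x = 2: f ≡ 0 at y ∈ ∅; g ≡ 0 at y ∈ {1}; common: ∅.
  x = 3: f ≡ 0 at y ∈ ∅; g ≡ 0 at y ∈ {5}; common: ∅.
  x = 4: f ≡ 0 at y ∈ {1, 5}; g ≡ 0 at y ∈ {2}; common: ∅.
  x = 5: f ≡ 0 at y ∈ {4, 5}; g ≡ 0 at y ∈ {6}; common: ∅.
  x = 6: f ≡ 0 at y ∈ ∅; g ≡ 0 at y ∈ {3}; common: ∅.
Collecting: common zeros = {(0, 0), (1, 4)}, so the count is 2.
Comparison with the Bézout bound: 2 ≤ 2 = deg(f)·deg(g), as expected for curves with no common component (the bound is attained).


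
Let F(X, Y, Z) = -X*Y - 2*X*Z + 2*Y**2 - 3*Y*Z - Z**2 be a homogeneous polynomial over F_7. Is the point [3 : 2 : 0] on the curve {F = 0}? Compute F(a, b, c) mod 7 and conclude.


F(3,2,0) ≡ 2 (mod 7); P is NOT on the curve.

Evaluate F(3, 2, 0) term-by-term (mod 7).
  -X*Y ↦ -1·3·2·1 = -6
  -2*X*Z ↦ -2·3·1·0 = 0
  2*Y**2 ↦ 2·1·4·1 = 8
  -3*Y*Z ↦ -3·1·2·0 = 0
  -Z**2 ↦ -1·1·1·0 = 0
Sum: F(3, 2, 0) = (-6) + (0) + (8) + (0) + (0) = 2.
Reducing mod 7: 2 ≡ 2 (mod 7).
Since F(a, b, c) ≡ 2 ≠ 0 (mod 7), P does NOT lie on the curve.


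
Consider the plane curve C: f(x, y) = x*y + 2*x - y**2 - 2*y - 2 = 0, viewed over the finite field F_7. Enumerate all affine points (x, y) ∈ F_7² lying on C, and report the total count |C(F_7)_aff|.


Affine F_7-points: {(1, 0), (1, 6), (2, 3), (2, 4), (4, 1), (6, 2)}; count = 6.

For each of the 49 pairs (x, y) ∈ F_7², evaluate f(x, y) mod 7. Record the zeros.
  x = 0: [0↦5, 1↦2, 2↦4, 3↦4, 4↦2, 5↦5, 6↦6]  zeros at y ∈ ∅
  x = 1: [0↦0, 1↦5, 2↦1, 3↦2, 4↦1, 5↦5, 6↦0]  zeros at y ∈ {0, 6}
  x = 2: [0↦2, 1↦1, 2↦5, 3↦0, 4↦0, 5↦5, 6↦1]  zeros at y ∈ {3, 4}
  x = 3: [0↦4, 1↦4, 2↦2, 3↦5, 4↦6, 5↦5, 6↦2]  zeros at y ∈ ∅
  x = 4: [0↦6, 1↦0, 2↦6, 3↦3, 4↦5, 5↦5, 6↦3]  zeros at y ∈ {1}
  x = 5: [0↦1, 1↦3, 2↦3, 3↦1, 4↦4, 5↦5, 6↦4]  zeros at y ∈ ∅
  x = 6: [0↦3, 1↦6, 2↦0, 3↦6, 4↦3, 5↦5, 6↦5]  zeros at y ∈ {2}
Collecting zeros: affine points = {(1, 0), (1, 6), (2, 3), (2, 4), (4, 1), (6, 2)}.
Total count |C(F_7)_aff| = 6.


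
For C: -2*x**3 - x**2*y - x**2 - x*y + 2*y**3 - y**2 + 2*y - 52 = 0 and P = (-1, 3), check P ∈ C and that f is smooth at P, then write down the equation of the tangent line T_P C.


Tangent line at P: -x + 50*y - 151 = 0.

Step 1: f(-1, 3) = 0, so P lies on C.
Step 2: partial derivatives
  f_x(x, y) = -6*x**2 - 2*x*y - 2*x - y, f_y(x, y) = -x**2 - x + 6*y**2 - 2*y + 2.
  f_x(P) = -1, f_y(P) = 50 (gradient nonzero, so P is smooth).
Step 3: tangent line at P: -1·(x − -1) + 50·(y − 3) = 0.
Expanding: -x + 50*y - 151 = 0.


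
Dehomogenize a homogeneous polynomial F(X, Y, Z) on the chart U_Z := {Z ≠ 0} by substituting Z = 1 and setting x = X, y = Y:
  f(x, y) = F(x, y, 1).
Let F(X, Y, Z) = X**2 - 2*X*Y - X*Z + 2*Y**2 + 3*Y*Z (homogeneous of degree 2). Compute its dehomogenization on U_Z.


f(x, y) = x**2 - 2*x*y - x + 2*y**2 + 3*y

On U_Z we set Z = 1. Each monomial c·X^i·Y^j·Z^k in F becomes c·x^i·y^j·1^k = c·x^i·y^j.
Substituting Z = 1: F(X, Y, 1) = x**2 - 2*x*y - x + 2*y**2 + 3*y.
Note: deg(f) ≤ deg(F) = 2; strict inequality happens when F is divisible by Z (lost terms).


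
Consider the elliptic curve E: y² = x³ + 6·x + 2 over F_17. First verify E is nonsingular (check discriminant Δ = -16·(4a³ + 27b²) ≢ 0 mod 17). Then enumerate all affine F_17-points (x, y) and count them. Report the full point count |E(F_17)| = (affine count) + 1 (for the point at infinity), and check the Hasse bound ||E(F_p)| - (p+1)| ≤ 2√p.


Affine points = {(0, 6), (0, 11), (1, 3), (1, 14), (3, 8), (3, 9), (5, 2), (5, 15), (6, 4), (6, 13), (7, 8), (7, 9), (8, 1), (8, 16), (10, 5), (10, 12), (12, 0), (13, 4), (13, 13), (14, 5), (14, 12), (15, 4), (15, 13)}; affine count = 23; |E(F_17)| = 24.

Discriminant check: Δ ∝ 4a³ + 27b² = 4·6³ + 27·2² = 4·216 + 27·4 ≡ 3 (mod 17). Nonzero ⇒ E is nonsingular.
For each x ∈ F_17, compute rhs = x³ + 6·x + 2 mod 17, then count y ∈ F_17 with y² ≡ rhs.
  x = 0: rhs = 2, matching y values: 6, 11 (2 points).
  x = 1: rhs = 9, matching y values: 3, 14 (2 points).
  x = 2: rhs = 5, matching y values: none (0 points).
  x = 3: rhs = 13, matching y values: 8, 9 (2 points).
  x = 4: rhs = 5, matching y values: none (0 points).
  x = 5: rhs = 4, matching y values: 2, 15 (2 points).
  x = 6: rhs = 16, matching y values: 4, 13 (2 points).
  x = 7: rhs = 13, matching y values: 8, 9 (2 points).
  x = 8: rhs = 1, matching y values: 1, 16 (2 points).
  x = 9: rhs = 3, matching y values: none (0 points).
  x = 10: rhs = 8, matching y values: 5, 12 (2 points).
  x = 11: rhs = 5, matching y values: none (0 points).
  x = 12: rhs = 0, matching y values: 0 (1 points).
  x = 13: rhs = 16, matching y values: 4, 13 (2 points).
  x = 14: rhs = 8, matching y values: 5, 12 (2 points).
  x = 15: rhs = 16, matching y values: 4, 13 (2 points).
  x = 16: rhs = 12, matching y values: none (0 points).
Total affine count: 23.
Full point count |E(F_17)| = 23 + 1 = 24.
Hasse bound: |24 − (17+1)| = |6| = 6 ≤ 2√17 ≈ 8.2462 ✓.


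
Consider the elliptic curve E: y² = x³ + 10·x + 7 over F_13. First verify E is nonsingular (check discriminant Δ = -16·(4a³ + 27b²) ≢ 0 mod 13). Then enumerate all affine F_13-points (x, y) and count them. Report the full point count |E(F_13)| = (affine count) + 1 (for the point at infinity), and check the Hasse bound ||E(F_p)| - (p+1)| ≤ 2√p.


Affine points = {(2, 3), (2, 10), (3, 5), (3, 8), (5, 0), (6, 6), (6, 7), (7, 2), (7, 11), (8, 1), (8, 12), (12, 3), (12, 10)}; affine count = 13; |E(F_13)| = 14.

Discriminant check: Δ ∝ 4a³ + 27b² = 4·10³ + 27·7² = 4·1000 + 27·49 ≡ 6 (mod 13). Nonzero ⇒ E is nonsingular.
For each x ∈ F_13, compute rhs = x³ + 10·x + 7 mod 13, then count y ∈ F_13 with y² ≡ rhs.
  x = 0: rhs = 7, matching y values: none (0 points).
  x = 1: rhs = 5, matching y values: none (0 points).
  x = 2: rhs = 9, matching y values: 3, 10 (2 points).
  x = 3: rhs = 12, matching y values: 5, 8 (2 points).
  x = 4: rhs = 7, matching y values: none (0 points).
  x = 5: rhs = 0, matching y values: 0 (1 points).
  x = 6: rhs = 10, matching y values: 6, 7 (2 points).
  x = 7: rhs = 4, matching y values: 2, 11 (2 points).
  x = 8: rhs = 1, matching y values: 1, 12 (2 points).
  x = 9: rhs = 7, matching y values: none (0 points).
  x = 10: rhs = 2, matching y values: none (0 points).
  x = 11: rhs = 5, matching y values: none (0 points).
  x = 12: rhs = 9, matching y values: 3, 10 (2 points).
Total affine count: 13.
Full point count |E(F_13)| = 13 + 1 = 14.
Hasse bound: |14 − (13+1)| = |0| = 0 ≤ 2√13 ≈ 7.2111 ✓.


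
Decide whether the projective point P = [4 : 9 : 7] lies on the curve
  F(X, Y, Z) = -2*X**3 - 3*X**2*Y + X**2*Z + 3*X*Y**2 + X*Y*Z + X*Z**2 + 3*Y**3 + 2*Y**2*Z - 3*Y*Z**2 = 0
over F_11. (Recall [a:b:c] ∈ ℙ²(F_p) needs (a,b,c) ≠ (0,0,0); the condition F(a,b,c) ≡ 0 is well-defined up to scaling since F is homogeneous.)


F(4,9,7) ≡ 0 (mod 11); P is on the curve.

Evaluate F(4, 9, 7) term-by-term (mod 11).
  -2*X**3 ↦ -2·64·1·1 = -128
  -3*X**2*Y ↦ -3·16·9·1 = -432
  X**2*Z ↦ 1·16·1·7 = 112
  3*X*Y**2 ↦ 3·4·81·1 = 972
  X*Y*Z ↦ 1·4·9·7 = 252
  X*Z**2 ↦ 1·4·1·49 = 196
  3*Y**3 ↦ 3·1·729·1 = 2187
  2*Y**2*Z ↦ 2·1·81·7 = 1134
  -3*Y*Z**2 ↦ -3·1·9·49 = -1323
Sum: F(4, 9, 7) = (-128) + (-432) + (112) + (972) + (252) + (196) + (2187) + (1134) + (-1323) = 2970.
Reducing mod 11: 2970 ≡ 0 (mod 11).
Since F(a, b, c) ≡ 0 (mod 11), P lies on the curve.


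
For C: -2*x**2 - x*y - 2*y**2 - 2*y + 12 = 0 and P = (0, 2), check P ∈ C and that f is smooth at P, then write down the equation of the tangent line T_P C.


Tangent line at P: -2*x - 10*y + 20 = 0.

Step 1: f(0, 2) = 0, so P lies on C.
Step 2: partial derivatives
  f_x(x, y) = -4*x - y, f_y(x, y) = -x - 4*y - 2.
  f_x(P) = -2, f_y(P) = -10 (gradient nonzero, so P is smooth).
Step 3: tangent line at P: -2·(x − 0) + -10·(y − 2) = 0.
Expanding: -2*x - 10*y + 20 = 0.


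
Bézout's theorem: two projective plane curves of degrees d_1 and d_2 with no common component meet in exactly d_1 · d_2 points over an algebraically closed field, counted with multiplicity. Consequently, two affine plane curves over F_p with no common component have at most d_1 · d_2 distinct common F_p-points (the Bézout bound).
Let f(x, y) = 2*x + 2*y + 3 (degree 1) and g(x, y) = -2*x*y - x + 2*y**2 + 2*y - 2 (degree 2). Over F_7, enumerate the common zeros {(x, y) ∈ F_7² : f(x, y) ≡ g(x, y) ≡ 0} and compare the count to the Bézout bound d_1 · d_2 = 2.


Common zeros: {(4, 5), (5, 4)}; count = 2; Bézout bound = 2.

deg(f) = 1, deg(g) = 2, so Bézout bound = 2.
Scan x ∈ F_7. For each x, list the y ∈ F_7 with f(x, y) ≡ 0 and those with g(x, y) ≡ 0 (mod 7); the common zeros in that column are the intersection.
  x = 0: f ≡ 0 at y ∈ {2}; g ≡ 0 at y ∈ ∅; common: ∅.
  x = 1: f ≡ 0 at y ∈ {1}; g ≡ 0 at y ∈ ∅; common: ∅.
  x = 2: f ≡ 0 at y ∈ {0}; g ≡ 0 at y ∈ {2, 6}; common: ∅.
  x = 3: f ≡ 0 at y ∈ {6}; g ≡ 0 at y ∈ {1}; common: ∅.
  x = 4: f ≡ 0 at y ∈ {5}; g ≡ 0 at y ∈ {5}; common: {5}.
  x = 5: f ≡ 0 at y ∈ {4}; g ≡ 0 at y ∈ {0, 4}; common: {4}.
  x = 6: f ≡ 0 at y ∈ {3}; g ≡ 0 at y ∈ ∅; common: ∅.
Collecting: common zeros = {(4, 5), (5, 4)}, so the count is 2.
Comparison with the Bézout bound: 2 ≤ 2 = deg(f)·deg(g), as expected for curves with no common component (the bound is attained).


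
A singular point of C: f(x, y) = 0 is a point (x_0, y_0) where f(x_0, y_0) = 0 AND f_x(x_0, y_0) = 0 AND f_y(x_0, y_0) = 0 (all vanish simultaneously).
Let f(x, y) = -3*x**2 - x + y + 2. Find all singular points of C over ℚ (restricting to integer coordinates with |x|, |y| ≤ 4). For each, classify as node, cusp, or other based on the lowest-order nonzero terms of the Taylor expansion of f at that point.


No singular points in the scanned grid; C is smooth there.

Compute partial derivatives:
  f_x = -6*x - 1.
  f_y = 1.
f_y = 1 is a nonzero constant, so f_y never vanishes: no point (x, y) can satisfy f = f_x = f_y = 0. In particular no (x, y) ∈ {−4, ..., 4}² is singular; the curve is smooth.


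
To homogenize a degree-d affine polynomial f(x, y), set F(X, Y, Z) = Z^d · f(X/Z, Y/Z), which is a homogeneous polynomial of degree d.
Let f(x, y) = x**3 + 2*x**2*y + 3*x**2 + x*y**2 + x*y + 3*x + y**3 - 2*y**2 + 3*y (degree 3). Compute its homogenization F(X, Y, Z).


F(X, Y, Z) = X**3 + 2*X**2*Y + 3*X**2*Z + X*Y**2 + X*Y*Z + 3*X*Z**2 + Y**3 - 2*Y**2*Z + 3*Y*Z**2

deg(f) = 3.
Substitute x = X/Z, y = Y/Z into f, then multiply by Z^3.
  monomial 1·x^3·y^0 ↦ 1·X^3·Y^0·Z^0.
  monomial 2·x^2·y^1 ↦ 2·X^2·Y^1·Z^0.
  monomial 3·x^2·y^0 ↦ 3·X^2·Y^0·Z^1.
  monomial 1·x^1·y^2 ↦ 1·X^1·Y^2·Z^0.
  monomial 1·x^1·y^1 ↦ 1·X^1·Y^1·Z^1.
  monomial 3·x^1·y^0 ↦ 3·X^1·Y^0·Z^2.
  monomial 1·x^0·y^3 ↦ 1·X^0·Y^3·Z^0.
  monomial -2·x^0·y^2 ↦ -2·X^0·Y^2·Z^1.
  monomial 3·x^0·y^1 ↦ 3·X^0·Y^1·Z^2.
Collecting: F(X, Y, Z) = X**3 + 2*X**2*Y + 3*X**2*Z + X*Y**2 + X*Y*Z + 3*X*Z**2 + Y**3 - 2*Y**2*Z + 3*Y*Z**2.


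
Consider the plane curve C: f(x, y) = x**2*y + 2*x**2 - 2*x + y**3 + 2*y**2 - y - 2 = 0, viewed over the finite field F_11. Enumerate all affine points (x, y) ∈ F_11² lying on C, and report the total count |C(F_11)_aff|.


Affine F_11-points: {(0, 1), (0, 9), (0, 10), (1, 6), (1, 8), (2, 4), (2, 6), (2, 10), (4, 0), (8, 0), (8, 1), (8, 8)}; count = 12.

For each of the 121 pairs (x, y) ∈ F_11², evaluate f(x, y) mod 11. Record the zeros.
  x = 0: [0↦9, 1↦0, 2↦1, 3↦7, 4↦2, 5↦3, 6↦5, 7↦3, 8↦3, 9↦0, 10↦0]  zeros at y ∈ {1, 9, 10}
  x = 1: [0↦9, 1↦1, 2↦3, 3↦10, 4↦6, 5↦8, 6↦0, 7↦10, 8↦0, 9↦9, 10↦10]  zeros at y ∈ {6, 8}
  x = 2: [0↦2, 1↦8, 2↦2, 3↦1, 4↦0, 5↦5, 6↦0, 7↦2, 8↦6, 9↦7, 10↦0]  zeros at y ∈ {4, 6, 10}
  x = 3: [0↦10, 1↦10, 2↦9, 3↦2, 4↦6, 5↦5, 6↦5, 7↦1, 8↦10, 9↦5, 10↦3]  zeros at y ∈ ∅
  x = 4: [0↦0, 1↦7, 2↦2, 3↦2, 4↦2, 5↦8, 6↦4, 7↦7, 8↦1, 9↦3, 10↦8]  zeros at y ∈ {0}
  x = 5: [0↦5, 1↦10, 2↦3, 3↦1, 4↦10, 5↦3, 6↦8, 7↦9, 8↦1, 9↦1, 10↦4]  zeros at y ∈ ∅
  x = 6: [0↦3, 1↦8, 2↦1, 3↦10, 4↦8, 5↦1, 6↦6, 7↦7, 8↦10, 9↦10, 10↦2]  zeros at y ∈ ∅
  x = 7: [0↦5, 1↦1, 2↦7, 3↦7, 4↦7, 5↦2, 6↦9, 7↦1, 8↦6, 9↦8, 10↦2]  zeros at y ∈ ∅
  x = 8: [0↦0, 1↦0, 2↦10, 3↦3, 4↦7, 5↦6, 6↦6, 7↦2, 8↦0, 9↦6, 10↦4]  zeros at y ∈ {0, 1, 8}
  x = 9: [0↦10, 1↦5, 2↦10, 3↦9, 4↦8, 5↦2, 6↦8, 7↦10, 8↦3, 9↦4, 10↦8]  zeros at y ∈ ∅
  x = 10: [0↦2, 1↦5, 2↦7, 3↦3, 4↦10, 5↦1, 6↦4, 7↦3, 8↦4, 9↦2, 10↦3]  zeros at y ∈ ∅
Collecting zeros: affine points = {(0, 1), (0, 9), (0, 10), (1, 6), (1, 8), (2, 4), (2, 6), (2, 10), (4, 0), (8, 0), (8, 1), (8, 8)}.
Total count |C(F_11)_aff| = 12.


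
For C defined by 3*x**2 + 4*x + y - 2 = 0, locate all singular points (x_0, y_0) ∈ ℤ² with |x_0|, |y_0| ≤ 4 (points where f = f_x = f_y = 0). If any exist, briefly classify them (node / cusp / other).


No singular points in the scanned grid; C is smooth there.

Compute partial derivatives:
  f_x = 6*x + 4.
  f_y = 1.
f_y = 1 is a nonzero constant, so f_y never vanishes: no point (x, y) can satisfy f = f_x = f_y = 0. In particular no (x, y) ∈ {−4, ..., 4}² is singular; the curve is smooth.


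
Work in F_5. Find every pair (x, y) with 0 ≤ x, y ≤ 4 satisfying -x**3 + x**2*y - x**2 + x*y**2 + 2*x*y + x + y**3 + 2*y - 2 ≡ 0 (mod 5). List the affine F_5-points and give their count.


Affine F_5-points: {(0, 2), (0, 4), (3, 0), (3, 3), (3, 4)}; count = 5.

For each of the 25 pairs (x, y) ∈ F_5², evaluate f(x, y) mod 5. Record the zeros.
  x = 0: [0↦3, 1↦1, 2↦0, 3↦1, 4↦0]  zeros at y ∈ {2, 4}
  x = 1: [0↦2, 1↦4, 2↦4, 3↦3, 4↦2]  zeros at y ∈ ∅
  x = 2: [0↦3, 1↦1, 2↦4, 3↦3, 4↦4]  zeros at y ∈ ∅
  x = 3: [0↦0, 1↦1, 2↦4, 3↦0, 4↦0]  zeros at y ∈ {0, 3, 4}
  x = 4: [0↦2, 1↦3, 2↦3, 3↦3, 4↦4]  zeros at y ∈ ∅
Collecting zeros: affine points = {(0, 2), (0, 4), (3, 0), (3, 3), (3, 4)}.
Total count |C(F_5)_aff| = 5.


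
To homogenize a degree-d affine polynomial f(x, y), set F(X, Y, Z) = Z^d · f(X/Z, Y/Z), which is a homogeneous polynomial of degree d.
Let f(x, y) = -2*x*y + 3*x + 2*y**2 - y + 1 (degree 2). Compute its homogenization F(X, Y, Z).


F(X, Y, Z) = -2*X*Y + 3*X*Z + 2*Y**2 - Y*Z + Z**2

deg(f) = 2.
Substitute x = X/Z, y = Y/Z into f, then multiply by Z^2.
  monomial -2·x^1·y^1 ↦ -2·X^1·Y^1·Z^0.
  monomial 3·x^1·y^0 ↦ 3·X^1·Y^0·Z^1.
  monomial 2·x^0·y^2 ↦ 2·X^0·Y^2·Z^0.
  monomial -1·x^0·y^1 ↦ -1·X^0·Y^1·Z^1.
  monomial 1·x^0·y^0 ↦ 1·X^0·Y^0·Z^2.
Collecting: F(X, Y, Z) = -2*X*Y + 3*X*Z + 2*Y**2 - Y*Z + Z**2.


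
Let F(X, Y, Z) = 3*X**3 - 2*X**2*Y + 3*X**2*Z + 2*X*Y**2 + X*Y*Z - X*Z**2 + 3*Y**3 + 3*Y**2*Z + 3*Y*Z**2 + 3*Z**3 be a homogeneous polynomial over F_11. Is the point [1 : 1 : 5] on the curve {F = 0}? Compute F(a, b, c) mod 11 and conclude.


F(1,1,5) ≡ 4 (mod 11); P is NOT on the curve.

Evaluate F(1, 1, 5) term-by-term (mod 11).
  3*X**3 ↦ 3·1·1·1 = 3
  -2*X**2*Y ↦ -2·1·1·1 = -2
  3*X**2*Z ↦ 3·1·1·5 = 15
  2*X*Y**2 ↦ 2·1·1·1 = 2
  X*Y*Z ↦ 1·1·1·5 = 5
  -X*Z**2 ↦ -1·1·1·25 = -25
  3*Y**3 ↦ 3·1·1·1 = 3
  3*Y**2*Z ↦ 3·1·1·5 = 15
  3*Y*Z**2 ↦ 3·1·1·25 = 75
  3*Z**3 ↦ 3·1·1·125 = 375
Sum: F(1, 1, 5) = (3) + (-2) + (15) + (2) + (5) + (-25) + (3) + (15) + (75) + (375) = 466.
Reducing mod 11: 466 ≡ 4 (mod 11).
Since F(a, b, c) ≡ 4 ≠ 0 (mod 11), P does NOT lie on the curve.


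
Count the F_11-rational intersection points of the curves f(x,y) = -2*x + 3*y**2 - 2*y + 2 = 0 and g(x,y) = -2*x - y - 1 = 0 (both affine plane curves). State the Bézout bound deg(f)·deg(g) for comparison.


Common zeros: {(1, 8), (7, 7)}; count = 2; Bézout bound = 2.

deg(f) = 2, deg(g) = 1, so Bézout bound = 2.
Scan x ∈ F_11. For each x, list the y ∈ F_11 with f(x, y) ≡ 0 and those with g(x, y) ≡ 0 (mod 11); the common zeros in that column are the intersection.
  x = 0: f ≡ 0 at y ∈ ∅; g ≡ 0 at y ∈ {10}; common: ∅.
  x = 1: f ≡ 0 at y ∈ {0, 8}; g ≡ 0 at y ∈ {8}; common: {8}.
  x = 2: f ≡ 0 at y ∈ ∅; g ≡ 0 at y ∈ {6}; common: ∅.
  x = 3: f ≡ 0 at y ∈ ∅; g ≡ 0 at y ∈ {4}; common: ∅.
  x = 4: f ≡ 0 at y ∈ ∅; g ≡ 0 at y ∈ {2}; common: ∅.
  x = 5: f ≡ 0 at y ∈ {2, 6}; g ≡ 0 at y ∈ {0}; common: ∅.
  x = 6: f ≡ 0 at y ∈ {3, 5}; g ≡ 0 at y ∈ {9}; common: ∅.
  x = 7: f ≡ 0 at y ∈ {1, 7}; g ≡ 0 at y ∈ {7}; common: {7}.
  x = 8: f ≡ 0 at y ∈ ∅; g ≡ 0 at y ∈ {5}; common: ∅.
  x = 9: f ≡ 0 at y ∈ {9, 10}; g ≡ 0 at y ∈ {3}; common: ∅.
  x = 10: f ≡ 0 at y ∈ {4}; g ≡ 0 at y ∈ {1}; common: ∅.
Collecting: common zeros = {(1, 8), (7, 7)}, so the count is 2.
Comparison with the Bézout bound: 2 ≤ 2 = deg(f)·deg(g), as expected for curves with no common component (the bound is attained).


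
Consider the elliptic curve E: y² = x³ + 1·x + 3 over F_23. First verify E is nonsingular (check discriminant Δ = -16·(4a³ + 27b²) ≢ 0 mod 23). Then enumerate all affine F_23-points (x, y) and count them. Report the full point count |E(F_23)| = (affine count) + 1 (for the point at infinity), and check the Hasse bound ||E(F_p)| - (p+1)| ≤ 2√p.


Affine points = {(0, 7), (0, 16), (2, 6), (2, 17), (4, 5), (4, 18), (5, 8), (5, 15), (6, 8), (6, 15), (7, 10), (7, 13), (10, 1), (10, 22), (12, 8), (12, 15), (14, 1), (14, 22), (15, 9), (15, 14), (19, 2), (19, 21), (21, 4), (21, 19), (22, 1), (22, 22)}; affine count = 26; |E(F_23)| = 27.

Discriminant check: Δ ∝ 4a³ + 27b² = 4·1³ + 27·3² = 4·1 + 27·9 ≡ 17 (mod 23). Nonzero ⇒ E is nonsingular.
For each x ∈ F_23, compute rhs = x³ + 1·x + 3 mod 23, then count y ∈ F_23 with y² ≡ rhs.
  x = 0: rhs = 3, matching y values: 7, 16 (2 points).
  x = 1: rhs = 5, matching y values: none (0 points).
  x = 2: rhs = 13, matching y values: 6, 17 (2 points).
  x = 3: rhs = 10, matching y values: none (0 points).
  x = 4: rhs = 2, matching y values: 5, 18 (2 points).
  x = 5: rhs = 18, matching y values: 8, 15 (2 points).
  x = 6: rhs = 18, matching y values: 8, 15 (2 points).
  x = 7: rhs = 8, matching y values: 10, 13 (2 points).
  x = 8: rhs = 17, matching y values: none (0 points).
  x = 9: rhs = 5, matching y values: none (0 points).
  x = 10: rhs = 1, matching y values: 1, 22 (2 points).
  x = 11: rhs = 11, matching y values: none (0 points).
  x = 12: rhs = 18, matching y values: 8, 15 (2 points).
  x = 13: rhs = 5, matching y values: none (0 points).
  x = 14: rhs = 1, matching y values: 1, 22 (2 points).
  x = 15: rhs = 12, matching y values: 9, 14 (2 points).
  x = 16: rhs = 21, matching y values: none (0 points).
  x = 17: rhs = 11, matching y values: none (0 points).
  x = 18: rhs = 11, matching y values: none (0 points).
  x = 19: rhs = 4, matching y values: 2, 21 (2 points).
  x = 20: rhs = 19, matching y values: none (0 points).
  x = 21: rhs = 16, matching y values: 4, 19 (2 points).
  x = 22: rhs = 1, matching y values: 1, 22 (2 points).
Total affine count: 26.
Full point count |E(F_23)| = 26 + 1 = 27.
Hasse bound: |27 − (23+1)| = |3| = 3 ≤ 2√23 ≈ 9.5917 ✓.


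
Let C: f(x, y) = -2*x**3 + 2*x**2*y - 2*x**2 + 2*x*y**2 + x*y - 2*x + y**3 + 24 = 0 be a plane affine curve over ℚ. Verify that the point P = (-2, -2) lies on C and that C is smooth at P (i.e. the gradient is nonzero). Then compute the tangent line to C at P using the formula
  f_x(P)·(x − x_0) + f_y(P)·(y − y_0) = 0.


Tangent line at P: 4*x + 34*y + 76 = 0.

Step 1: f(-2, -2) = 0, so P lies on C.
Step 2: partial derivatives
  f_x(x, y) = -6*x**2 + 4*x*y - 4*x + 2*y**2 + y - 2, f_y(x, y) = 2*x**2 + 4*x*y + x + 3*y**2.
  f_x(P) = 4, f_y(P) = 34 (gradient nonzero, so P is smooth).
Step 3: tangent line at P: 4·(x − -2) + 34·(y − -2) = 0.
Expanding: 4*x + 34*y + 76 = 0.


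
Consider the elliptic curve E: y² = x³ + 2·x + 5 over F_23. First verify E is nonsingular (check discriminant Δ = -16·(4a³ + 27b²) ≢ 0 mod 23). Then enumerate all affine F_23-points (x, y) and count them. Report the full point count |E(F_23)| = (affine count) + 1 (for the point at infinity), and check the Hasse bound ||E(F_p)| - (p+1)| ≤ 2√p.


Affine points = {(1, 10), (1, 13), (4, 10), (4, 13), (5, 5), (5, 18), (6, 7), (6, 16), (8, 2), (8, 21), (9, 4), (9, 19), (10, 6), (10, 17), (11, 1), (11, 22), (12, 3), (12, 20), (15, 11), (15, 12), (16, 4), (16, 19), (18, 10), (18, 13), (19, 5), (19, 18), (20, 8), (20, 15), (21, 4), (21, 19), (22, 5), (22, 18)}; affine count = 32; |E(F_23)| = 33.

Discriminant check: Δ ∝ 4a³ + 27b² = 4·2³ + 27·5² = 4·8 + 27·25 ≡ 17 (mod 23). Nonzero ⇒ E is nonsingular.
For each x ∈ F_23, compute rhs = x³ + 2·x + 5 mod 23, then count y ∈ F_23 with y² ≡ rhs.
  x = 0: rhs = 5, matching y values: none (0 points).
  x = 1: rhs = 8, matching y values: 10, 13 (2 points).
  x = 2: rhs = 17, matching y values: none (0 points).
  x = 3: rhs = 15, matching y values: none (0 points).
  x = 4: rhs = 8, matching y values: 10, 13 (2 points).
  x = 5: rhs = 2, matching y values: 5, 18 (2 points).
  x = 6: rhs = 3, matching y values: 7, 16 (2 points).
  x = 7: rhs = 17, matching y values: none (0 points).
  x = 8: rhs = 4, matching y values: 2, 21 (2 points).
  x = 9: rhs = 16, matching y values: 4, 19 (2 points).
  x = 10: rhs = 13, matching y values: 6, 17 (2 points).
  x = 11: rhs = 1, matching y values: 1, 22 (2 points).
  x = 12: rhs = 9, matching y values: 3, 20 (2 points).
  x = 13: rhs = 20, matching y values: none (0 points).
  x = 14: rhs = 17, matching y values: none (0 points).
  x = 15: rhs = 6, matching y values: 11, 12 (2 points).
  x = 16: rhs = 16, matching y values: 4, 19 (2 points).
  x = 17: rhs = 7, matching y values: none (0 points).
  x = 18: rhs = 8, matching y values: 10, 13 (2 points).
  x = 19: rhs = 2, matching y values: 5, 18 (2 points).
  x = 20: rhs = 18, matching y values: 8, 15 (2 points).
  x = 21: rhs = 16, matching y values: 4, 19 (2 points).
  x = 22: rhs = 2, matching y values: 5, 18 (2 points).
Total affine count: 32.
Full point count |E(F_23)| = 32 + 1 = 33.
Hasse bound: |33 − (23+1)| = |9| = 9 ≤ 2√23 ≈ 9.5917 ✓.


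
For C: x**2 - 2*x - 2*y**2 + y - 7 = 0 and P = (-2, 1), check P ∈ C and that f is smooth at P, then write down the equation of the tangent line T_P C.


Tangent line at P: -6*x - 3*y - 9 = 0.

Step 1: f(-2, 1) = 0, so P lies on C.
Step 2: partial derivatives
  f_x(x, y) = 2*x - 2, f_y(x, y) = 1 - 4*y.
  f_x(P) = -6, f_y(P) = -3 (gradient nonzero, so P is smooth).
Step 3: tangent line at P: -6·(x − -2) + -3·(y − 1) = 0.
Expanding: -6*x - 3*y - 9 = 0.


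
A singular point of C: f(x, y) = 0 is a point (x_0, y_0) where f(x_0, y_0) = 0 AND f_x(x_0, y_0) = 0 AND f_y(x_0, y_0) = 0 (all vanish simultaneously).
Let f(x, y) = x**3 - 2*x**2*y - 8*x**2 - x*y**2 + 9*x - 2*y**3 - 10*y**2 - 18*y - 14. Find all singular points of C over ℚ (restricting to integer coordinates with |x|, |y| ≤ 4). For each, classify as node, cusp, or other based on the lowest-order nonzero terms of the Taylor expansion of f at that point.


Singular points: {(1, -2)}; classification: node.

Compute partial derivatives:
  f_x = 3*x**2 - 4*x*y - 16*x - y**2 + 9.
  f_y = -2*x**2 - 2*x*y - 6*y**2 - 20*y - 18.
Scan x_0 ∈ {−4, ..., 4}. For each x_0, f_y(x_0, y) is a polynomial in y; find its integer roots y ∈ {−4, ..., 4}, then test f_x and f at those candidates.
  x = -4: f_y(-4, y) = -6*y**2 - 12*y - 50; no integer root y with |y| ≤ 4.
  x = -3: f_y(-3, y) = -6*y**2 - 14*y - 36; no integer root y with |y| ≤ 4.
  x = -2: f_y(-2, y) = -6*y**2 - 16*y - 26; no integer root y with |y| ≤ 4.
  x = -1: f_y(-1, y) = -6*y**2 - 18*y - 20; no integer root y with |y| ≤ 4.
  x = 0: f_y(0, y) = -6*y**2 - 20*y - 18; no integer root y with |y| ≤ 4.
  x = 1: f_y(1, y) = -6*y**2 - 22*y - 20; vanishes at y ∈ {-2}. (1, -2): f_x = 0, f = 0 — SINGULAR.
  x = 2: f_y(2, y) = -6*y**2 - 24*y - 26; no integer root y with |y| ≤ 4.
  x = 3: f_y(3, y) = -6*y**2 - 26*y - 36; no integer root y with |y| ≤ 4.
  x = 4: f_y(4, y) = -6*y**2 - 28*y - 50; no integer root y with |y| ≤ 4.
Only singular point on the grid: (1, -2).
Classify: substitute x = 1 + u, y = -2 + v and expand: f = u**3 - 2*u**2*v - u**2 - u*v**2 - 2*v**3 + v**2.
No constant or linear terms (consistent with a singular point). Quadratic part: -u**2 + v**2. Cubic part: u**3 - 2*u**2*v - u*v**2 - 2*v**3.
The quadratic part v**2 - u**2 = (v − u)(v + u) splits into two distinct linear factors, so there are two distinct tangent lines y − -2 = ±(x − 1) — this is a node (ordinary double point).
Classification: node.


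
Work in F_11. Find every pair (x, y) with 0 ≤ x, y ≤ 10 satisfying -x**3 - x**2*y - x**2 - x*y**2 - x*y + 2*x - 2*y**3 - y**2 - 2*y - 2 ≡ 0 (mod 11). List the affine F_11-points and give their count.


Affine F_11-points: {(0, 4), (1, 7), (3, 7), (4, 2), (4, 10), (6, 0), (6, 2), (8, 10), (9, 2), (10, 5), (10, 7), (10, 10)}; count = 12.

For each of the 121 pairs (x, y) ∈ F_11², evaluate f(x, y) mod 11. Record the zeros.
  x = 0: [0↦9, 1↦4, 2↦7, 3↦6, 4↦0, 5↦10, 6↦2, 7↦8, 8↦5, 9↦3, 10↦1]  zeros at y ∈ {4}
  x = 1: [0↦9, 1↦1, 2↦10, 3↦2, 4↦9, 5↦8, 6↦9, 7↦0, 8↦2, 9↦3, 10↦2]  zeros at y ∈ {7}
  x = 2: [0↦1, 1↦10, 2↦1, 3↦6, 4↦2, 5↦10, 6↦7, 7↦3, 8↦8, 9↦10, 10↦8]  zeros at y ∈ ∅
  x = 3: [0↦1, 1↦3, 2↦7, 3↦1, 4↦6, 5↦10, 6↦1, 7↦0, 8↦6, 9↦7, 10↦2]  zeros at y ∈ {7}
  x = 4: [0↦3, 1↦7, 2↦0, 3↦3, 4↦4, 5↦2, 6↦7, 7↦7, 8↦1, 9↦10, 10↦0]  zeros at y ∈ {2, 10}
  x = 5: [0↦1, 1↦5, 2↦7, 3↦6, 4↦1, 5↦2, 6↦8, 7↦7, 8↦9, 9↦2, 10↦7]  zeros at y ∈ ∅
  x = 6: [0↦0, 1↦2, 2↦0, 3↦4, 4↦2, 5↦4, 6↦9, 7↦5, 8↦2, 9↦10, 10↦6]  zeros at y ∈ {0, 2}
  x = 7: [0↦5, 1↦3, 2↦6, 3↦2, 4↦1, 5↦2, 6↦4, 7↦6, 8↦7, 9↦6, 10↦2]  zeros at y ∈ ∅
  x = 8: [0↦10, 1↦2, 2↦8, 3↦5, 4↦3, 5↦1, 6↦9, 7↦4, 8↦7, 9↦6, 10↦0]  zeros at y ∈ {10}
  x = 9: [0↦9, 1↦4, 2↦0, 3↦7, 4↦2, 5↦6, 6↦7, 7↦4, 8↦7, 9↦4, 10↦5]  zeros at y ∈ {2}
  x = 10: [0↦7, 1↦3, 2↦9, 3↦2, 4↦3, 5↦0, 6↦3, 7↦0, 8↦1, 9↦5, 10↦0]  zeros at y ∈ {5, 7, 10}
Collecting zeros: affine points = {(0, 4), (1, 7), (3, 7), (4, 2), (4, 10), (6, 0), (6, 2), (8, 10), (9, 2), (10, 5), (10, 7), (10, 10)}.
Total count |C(F_11)_aff| = 12.


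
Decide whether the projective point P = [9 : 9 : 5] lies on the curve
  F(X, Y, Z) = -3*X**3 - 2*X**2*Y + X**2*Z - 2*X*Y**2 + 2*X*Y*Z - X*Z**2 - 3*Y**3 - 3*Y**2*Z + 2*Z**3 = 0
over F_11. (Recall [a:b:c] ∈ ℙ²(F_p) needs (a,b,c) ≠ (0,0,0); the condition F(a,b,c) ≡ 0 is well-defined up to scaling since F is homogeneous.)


F(9,9,5) ≡ 6 (mod 11); P is NOT on the curve.

Evaluate F(9, 9, 5) term-by-term (mod 11).
  -3*X**3 ↦ -3·729·1·1 = -2187
  -2*X**2*Y ↦ -2·81·9·1 = -1458
  X**2*Z ↦ 1·81·1·5 = 405
  -2*X*Y**2 ↦ -2·9·81·1 = -1458
  2*X*Y*Z ↦ 2·9·9·5 = 810
  -X*Z**2 ↦ -1·9·1·25 = -225
  -3*Y**3 ↦ -3·1·729·1 = -2187
  -3*Y**2*Z ↦ -3·1·81·5 = -1215
  2*Z**3 ↦ 2·1·1·125 = 250
Sum: F(9, 9, 5) = (-2187) + (-1458) + (405) + (-1458) + (810) + (-225) + (-2187) + (-1215) + (250) = -7265.
Reducing mod 11: -7265 ≡ 6 (mod 11).
Since F(a, b, c) ≡ 6 ≠ 0 (mod 11), P does NOT lie on the curve.


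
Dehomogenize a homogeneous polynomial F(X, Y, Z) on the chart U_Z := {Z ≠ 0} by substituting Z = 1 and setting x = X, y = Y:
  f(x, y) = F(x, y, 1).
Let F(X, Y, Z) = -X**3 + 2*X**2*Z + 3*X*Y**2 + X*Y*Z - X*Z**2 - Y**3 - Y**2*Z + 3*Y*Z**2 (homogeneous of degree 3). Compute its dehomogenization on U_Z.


f(x, y) = -x**3 + 2*x**2 + 3*x*y**2 + x*y - x - y**3 - y**2 + 3*y

On U_Z we set Z = 1. Each monomial c·X^i·Y^j·Z^k in F becomes c·x^i·y^j·1^k = c·x^i·y^j.
Substituting Z = 1: F(X, Y, 1) = -x**3 + 2*x**2 + 3*x*y**2 + x*y - x - y**3 - y**2 + 3*y.
Note: deg(f) ≤ deg(F) = 3; strict inequality happens when F is divisible by Z (lost terms).
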